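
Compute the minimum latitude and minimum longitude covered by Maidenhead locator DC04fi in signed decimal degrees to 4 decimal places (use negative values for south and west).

-65.6667, -119.5833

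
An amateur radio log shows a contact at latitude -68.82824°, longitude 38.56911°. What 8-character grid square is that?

Shift to the Maidenhead origin (180°W, 90°S): lon 218.56911, lat 21.17176.
Field: lon ⌊218.56911/20⌋ = 10 → K; lat ⌊21.17176/10⌋ = 2 → C.
Square: lon ⌊18.56911/2⌋ = 9; lat ⌊1.17176/1⌋ = 1.
Subsquare: lon ⌊0.56911/0.0833333⌋ = 6 → g; lat ⌊0.17176/0.0416667⌋ = 4 → e.
Extended square: lon ⌊0.06911/0.00833333⌋ = 8; lat ⌊0.00509/0.00416667⌋ = 1.

KC91ge81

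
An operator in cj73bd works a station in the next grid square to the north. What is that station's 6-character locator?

CJ73be

Latitude subsquare d = 3; +1 → 4 = e.
The longitude characters are unchanged.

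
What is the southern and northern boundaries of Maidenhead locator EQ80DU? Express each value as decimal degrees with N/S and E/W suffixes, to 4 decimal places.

70.8333° N, 70.8750° N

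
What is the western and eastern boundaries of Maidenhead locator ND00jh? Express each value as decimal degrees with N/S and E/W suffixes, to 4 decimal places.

Field N=13, D=3: +13·20° lon, +3·10° lat → SW at lon 80°, lat -60°.
Square 0, 0: +0·2° lon, +0·1° lat → SW at lon 80°, lat -60°.
Subsquare j=9, h=7: +9·0.0833333° lon, +7·0.0416667° lat → SW at lon 80.75°, lat -59.7083°.
Cell spans 0.0833333° lon × 0.0416667° lat.
west 80.7500° E, east 80.8333° E.

80.7500° E, 80.8333° E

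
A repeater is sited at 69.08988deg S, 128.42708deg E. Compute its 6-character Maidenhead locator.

PC40fv

Offset from 180°W / 90°S: lon 308.4271°, lat 20.9101°.
Field (20°×10°, letters A–R): 308.4271/20 → 15 → P, 20.9101/10 → 2 → C; chars PC.
Square (2°×1°, digits 0–9): 8.4271/2 → 4, 0.9101/1 → 0; chars 40.
Subsquare (5′×2.5′, letters a–x): 0.4271/0.0833333 → 5 → f, 0.9101/0.0416667 → 21 → v; chars fv.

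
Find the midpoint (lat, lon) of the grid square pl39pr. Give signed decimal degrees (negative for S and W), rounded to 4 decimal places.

Field P=15, L=11: +15·20° lon, +11·10° lat → SW at lon 120°, lat 20°.
Square 3, 9: +3·2° lon, +9·1° lat → SW at lon 126°, lat 29°.
Subsquare p=15, r=17: +15·0.0833333° lon, +17·0.0416667° lat → SW at lon 127.25°, lat 29.7083°.
Cell spans 0.0833333° lon × 0.0416667° lat. Centre is SW corner plus half of each.
latitude 29.7292, longitude 127.2917.

29.7292, 127.2917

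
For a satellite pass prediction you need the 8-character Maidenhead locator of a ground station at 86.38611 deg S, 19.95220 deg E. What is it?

JA93xo47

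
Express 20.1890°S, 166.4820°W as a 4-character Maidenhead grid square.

Offset from 180°W / 90°S: lon 13.52°, lat 69.81°.
Field (20°×10°, letters A–R): 13.52/20 → 0 → A, 69.81/10 → 6 → G; chars AG.
Square (2°×1°, digits 0–9): 13.52/2 → 6, 9.81/1 → 9; chars 69.

AG69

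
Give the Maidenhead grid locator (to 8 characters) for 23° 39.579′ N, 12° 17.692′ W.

Offset from 180°W / 90°S: lon 167.70513°, lat 113.65965°.
Field: 167.70513/20 → 8 → I, 113.65965/10 → 11 → L; chars IL.
Square: 7.70513/2 → 3, 3.65965/1 → 3; chars 33.
Subsquare: 1.70513/0.0833333 → 20 → u, 0.65965/0.0416667 → 15 → p; chars up.
Extended square: 0.03847/0.00833333 → 4, 0.03465/0.00416667 → 8; chars 48.

IL33up48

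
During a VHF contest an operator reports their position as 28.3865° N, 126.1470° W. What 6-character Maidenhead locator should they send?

CL68wj

Offset from 180°W / 90°S: lon 53.8530°, lat 118.3865°.
Field: lon ⌊53.8530/20⌋ = 2 → C; lat ⌊118.3865/10⌋ = 11 → L.
Square: lon ⌊13.8530/2⌋ = 6; lat ⌊8.3865/1⌋ = 8.
Subsquare: lon ⌊1.8530/0.0833333⌋ = 22 → w; lat ⌊0.3865/0.0416667⌋ = 9 → j.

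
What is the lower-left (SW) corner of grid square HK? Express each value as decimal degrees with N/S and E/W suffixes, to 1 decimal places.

10.0° N, 40.0° W

Field H=7, K=10: +7·20° lon, +10·10° lat → SW at lon -40°, lat 10°.
latitude 10.0° N, longitude 40.0° W.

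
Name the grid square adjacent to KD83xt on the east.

KD93at

Longitude subsquare x = 23; +1 → 24, wraps to 0 = a, carry into square.
Longitude square 8; +1 → 9.
The latitude characters are unchanged.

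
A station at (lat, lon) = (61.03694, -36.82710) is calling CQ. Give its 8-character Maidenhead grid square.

Add 180° to longitude and 90° to latitude: 143.17290, 151.03694.
Field: 143.17290/20 → 7 → H, 151.03694/10 → 15 → P; chars HP.
Square: 3.17290/2 → 1, 1.03694/1 → 1; chars 11.
Subsquare: 1.17290/0.0833333 → 14 → o, 0.03694/0.0416667 → 0 → a; chars oa.
Extended square: 0.00623/0.00833333 → 0, 0.03694/0.00416667 → 8; chars 08.

HP11oa08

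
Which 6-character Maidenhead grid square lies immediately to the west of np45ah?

NP35xh

Longitude subsquare a = 0; −1 → -1, wraps to 23 = x, carry into square.
Longitude square 4; −1 → 3.
The latitude characters are unchanged.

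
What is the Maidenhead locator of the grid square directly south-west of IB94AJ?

IB84xi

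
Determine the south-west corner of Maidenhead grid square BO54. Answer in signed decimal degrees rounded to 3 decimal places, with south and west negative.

54.000, -150.000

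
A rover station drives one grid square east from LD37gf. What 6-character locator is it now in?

Longitude subsquare g = 6; +1 → 7 = h.
The latitude characters are unchanged.

LD37hf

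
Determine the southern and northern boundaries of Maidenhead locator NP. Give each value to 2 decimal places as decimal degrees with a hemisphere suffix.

Field N=13, P=15: +13·20° lon, +15·10° lat → SW at lon 80°, lat 60°.
Cell spans 20° lon × 10° lat.
south 60.00° N, north 70.00° N.

60.00° N, 70.00° N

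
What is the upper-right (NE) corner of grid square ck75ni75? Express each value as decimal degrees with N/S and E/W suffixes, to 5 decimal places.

15.35833° N, 124.85000° W

Field C=2, K=10: +2·20° lon, +10·10° lat → SW at lon -140°, lat 10°.
Square 7, 5: +7·2° lon, +5·1° lat → SW at lon -126°, lat 15°.
Subsquare n=13, i=8: +13·0.0833333° lon, +8·0.0416667° lat → SW at lon -124.917°, lat 15.3333°.
Extended square 7, 5: +7·0.00833333° lon, +5·0.00416667° lat → SW at lon -124.858°, lat 15.3542°.
Cell spans 0.00833333° lon × 0.00416667° lat. NE corner is SW corner plus one full cell.
latitude 15.35833° N, longitude 124.85000° W.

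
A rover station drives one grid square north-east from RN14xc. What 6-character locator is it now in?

RN24ad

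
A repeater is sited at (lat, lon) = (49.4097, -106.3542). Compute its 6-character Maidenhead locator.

DN69tj

Offset from 180°W / 90°S: lon 73.6458°, lat 139.4097°.
Field: lon ⌊73.6458/20⌋ = 3 → D; lat ⌊139.4097/10⌋ = 13 → N.
Square: lon ⌊13.6458/2⌋ = 6; lat ⌊9.4097/1⌋ = 9.
Subsquare: lon ⌊1.6458/0.0833333⌋ = 19 → t; lat ⌊0.4097/0.0416667⌋ = 9 → j.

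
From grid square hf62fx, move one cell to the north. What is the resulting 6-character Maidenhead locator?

HF63fa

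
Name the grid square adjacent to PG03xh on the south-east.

Longitude subsquare x = 23; +1 → 24, wraps to 0 = a, carry into square.
Longitude square 0; +1 → 1.
Latitude subsquare h = 7; −1 → 6 = g.

PG13ag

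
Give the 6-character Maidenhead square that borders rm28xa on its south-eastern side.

Longitude subsquare x = 23; +1 → 24, wraps to 0 = a, carry into square.
Longitude square 2; +1 → 3.
Latitude subsquare a = 0; −1 → -1, wraps to 23 = x, carry into square.
Latitude square 8; −1 → 7.

RM37ax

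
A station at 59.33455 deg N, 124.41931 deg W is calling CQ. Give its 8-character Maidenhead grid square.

CO79si90

Add 180° to longitude and 90° to latitude: 55.58069, 149.33455.
Field: lon ⌊55.58069/20⌋ = 2 → C; lat ⌊149.33455/10⌋ = 14 → O.
Square: lon ⌊15.58069/2⌋ = 7; lat ⌊9.33455/1⌋ = 9.
Subsquare: lon ⌊1.58069/0.0833333⌋ = 18 → s; lat ⌊0.33455/0.0416667⌋ = 8 → i.
Extended square: lon ⌊0.08069/0.00833333⌋ = 9; lat ⌊0.00122/0.00416667⌋ = 0.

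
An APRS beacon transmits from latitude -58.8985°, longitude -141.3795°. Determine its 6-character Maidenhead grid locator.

BD91hc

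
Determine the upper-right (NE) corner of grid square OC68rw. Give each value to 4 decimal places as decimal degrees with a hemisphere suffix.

Field O=14, C=2: +14·20° lon, +2·10° lat → SW at lon 100°, lat -70°.
Square 6, 8: +6·2° lon, +8·1° lat → SW at lon 112°, lat -62°.
Subsquare r=17, w=22: +17·0.0833333° lon, +22·0.0416667° lat → SW at lon 113.417°, lat -61.0833°.
Cell spans 0.0833333° lon × 0.0416667° lat. NE corner is SW corner plus one full cell.
latitude 61.0417° S, longitude 113.5000° E.

61.0417° S, 113.5000° E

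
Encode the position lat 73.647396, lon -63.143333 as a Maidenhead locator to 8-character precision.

FQ83kp25

Shift to the Maidenhead origin (180°W, 90°S): lon 116.85667, lat 163.64740.
Field: 116.85667/20 → 5 → F, 163.64740/10 → 16 → Q; chars FQ.
Square: 16.85667/2 → 8, 3.64740/1 → 3; chars 83.
Subsquare: 0.85667/0.0833333 → 10 → k, 0.64740/0.0416667 → 15 → p; chars kp.
Extended square: 0.02333/0.00833333 → 2, 0.02240/0.00416667 → 5; chars 25.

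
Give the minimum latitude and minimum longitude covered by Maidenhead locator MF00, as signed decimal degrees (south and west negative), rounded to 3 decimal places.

-40.000, 60.000

Field M=12, F=5: +12·20° lon, +5·10° lat → SW at lon 60°, lat -40°.
Square 0, 0: +0·2° lon, +0·1° lat → SW at lon 60°, lat -40°.
latitude -40.000, longitude 60.000.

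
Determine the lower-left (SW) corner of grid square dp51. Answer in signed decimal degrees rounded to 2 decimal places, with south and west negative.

Field D=3, P=15: +3·20° lon, +15·10° lat → SW at lon -120°, lat 60°.
Square 5, 1: +5·2° lon, +1·1° lat → SW at lon -110°, lat 61°.
latitude 61.00, longitude -110.00.

61.00, -110.00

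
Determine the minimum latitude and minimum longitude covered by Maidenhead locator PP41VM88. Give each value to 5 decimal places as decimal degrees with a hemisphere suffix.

61.53333° N, 129.81667° E

Field P=15, P=15: +15·20° lon, +15·10° lat → SW at lon 120°, lat 60°.
Square 4, 1: +4·2° lon, +1·1° lat → SW at lon 128°, lat 61°.
Subsquare v=21, m=12: +21·0.0833333° lon, +12·0.0416667° lat → SW at lon 129.75°, lat 61.5°.
Extended square 8, 8: +8·0.00833333° lon, +8·0.00416667° lat → SW at lon 129.817°, lat 61.5333°.
latitude 61.53333° N, longitude 129.81667° E.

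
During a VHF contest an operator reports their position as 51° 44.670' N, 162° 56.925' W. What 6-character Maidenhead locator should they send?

AO81mr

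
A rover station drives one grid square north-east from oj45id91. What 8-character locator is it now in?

Longitude extended square 9; +1 → 10, wraps to 0, carry into subsquare.
Longitude subsquare i = 8; +1 → 9 = j.
Latitude extended square 1; +1 → 2.

OJ45jd02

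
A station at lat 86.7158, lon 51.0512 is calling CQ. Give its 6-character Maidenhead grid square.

Offset from 180°W / 90°S: lon 231.0512°, lat 176.7158°.
Field: 231.0512/20 → 11 → L, 176.7158/10 → 17 → R; chars LR.
Square: 11.0512/2 → 5, 6.7158/1 → 6; chars 56.
Subsquare: 1.0512/0.0833333 → 12 → m, 0.7158/0.0416667 → 17 → r; chars mr.

LR56mr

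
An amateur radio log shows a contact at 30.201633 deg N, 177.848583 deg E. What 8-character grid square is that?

RM80we18

Offset from 180°W / 90°S: lon 357.84858°, lat 120.20163°.
Field (20°×10°, letters A–R): lon ⌊357.84858/20⌋ = 17 → R; lat ⌊120.20163/10⌋ = 12 → M.
Square (2°×1°, digits 0–9): lon ⌊17.84858/2⌋ = 8; lat ⌊0.20163/1⌋ = 0.
Subsquare (5′×2.5′, letters a–x): lon ⌊1.84858/0.0833333⌋ = 22 → w; lat ⌊0.20163/0.0416667⌋ = 4 → e.
Extended square (30″×15″, digits 0–9): lon ⌊0.01525/0.00833333⌋ = 1; lat ⌊0.03497/0.00416667⌋ = 8.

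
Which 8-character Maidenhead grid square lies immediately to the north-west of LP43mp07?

LP43lp98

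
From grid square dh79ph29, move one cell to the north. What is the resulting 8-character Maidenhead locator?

Latitude extended square 9; +1 → 10, wraps to 0, carry into subsquare.
Latitude subsquare h = 7; +1 → 8 = i.
The longitude characters are unchanged.

DH79pi20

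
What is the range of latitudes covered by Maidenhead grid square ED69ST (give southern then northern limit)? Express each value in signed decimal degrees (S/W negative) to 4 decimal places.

-50.2083, -50.1667

Field E=4, D=3: +4·20° lon, +3·10° lat → SW at lon -100°, lat -60°.
Square 6, 9: +6·2° lon, +9·1° lat → SW at lon -88°, lat -51°.
Subsquare s=18, t=19: +18·0.0833333° lon, +19·0.0416667° lat → SW at lon -86.5°, lat -50.2083°.
Cell spans 0.0833333° lon × 0.0416667° lat.
south -50.2083, north -50.1667.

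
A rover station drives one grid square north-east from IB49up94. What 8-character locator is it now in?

Longitude extended square 9; +1 → 10, wraps to 0, carry into subsquare.
Longitude subsquare u = 20; +1 → 21 = v.
Latitude extended square 4; +1 → 5.

IB49vp05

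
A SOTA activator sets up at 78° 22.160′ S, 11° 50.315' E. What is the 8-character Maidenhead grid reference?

Add 180° to longitude and 90° to latitude: 191.83858, 11.63067.
Field: 191.83858/20 → 9 → J, 11.63067/10 → 1 → B; chars JB.
Square: 11.83858/2 → 5, 1.63067/1 → 1; chars 51.
Subsquare: 1.83858/0.0833333 → 22 → w, 0.63067/0.0416667 → 15 → p; chars wp.
Extended square: 0.00525/0.00833333 → 0, 0.00567/0.00416667 → 1; chars 01.

JB51wp01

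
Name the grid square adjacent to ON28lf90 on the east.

ON28mf00

Longitude extended square 9; +1 → 10, wraps to 0, carry into subsquare.
Longitude subsquare l = 11; +1 → 12 = m.
The latitude characters are unchanged.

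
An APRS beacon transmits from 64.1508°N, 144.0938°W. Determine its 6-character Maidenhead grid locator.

BP74wd

Shift to the Maidenhead origin (180°W, 90°S): lon 35.9062, lat 154.1508.
Field (20°×10°, letters A–R): 35.9062/20 → 1 → B, 154.1508/10 → 15 → P; chars BP.
Square (2°×1°, digits 0–9): 15.9062/2 → 7, 4.1508/1 → 4; chars 74.
Subsquare (5′×2.5′, letters a–x): 1.9062/0.0833333 → 22 → w, 0.1508/0.0416667 → 3 → d; chars wd.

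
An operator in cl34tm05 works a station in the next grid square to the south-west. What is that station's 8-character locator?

Longitude extended square 0; −1 → -1, wraps to 9, carry into subsquare.
Longitude subsquare t = 19; −1 → 18 = s.
Latitude extended square 5; −1 → 4.

CL34sm94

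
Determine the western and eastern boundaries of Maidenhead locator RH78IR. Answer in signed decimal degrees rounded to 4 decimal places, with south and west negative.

174.6667, 174.7500

Field R=17, H=7: +17·20° lon, +7·10° lat → SW at lon 160°, lat -20°.
Square 7, 8: +7·2° lon, +8·1° lat → SW at lon 174°, lat -12°.
Subsquare i=8, r=17: +8·0.0833333° lon, +17·0.0416667° lat → SW at lon 174.667°, lat -11.2917°.
Cell spans 0.0833333° lon × 0.0416667° lat.
west 174.6667, east 174.7500.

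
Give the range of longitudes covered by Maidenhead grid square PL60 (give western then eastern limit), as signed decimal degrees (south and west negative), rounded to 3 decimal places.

132.000, 134.000

Field P=15, L=11: +15·20° lon, +11·10° lat → SW at lon 120°, lat 20°.
Square 6, 0: +6·2° lon, +0·1° lat → SW at lon 132°, lat 20°.
Cell spans 2° lon × 1° lat.
west 132.000, east 134.000.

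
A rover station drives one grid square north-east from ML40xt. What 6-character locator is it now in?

ML50au

Longitude subsquare x = 23; +1 → 24, wraps to 0 = a, carry into square.
Longitude square 4; +1 → 5.
Latitude subsquare t = 19; +1 → 20 = u.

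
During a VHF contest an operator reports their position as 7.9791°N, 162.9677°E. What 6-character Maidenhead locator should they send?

RJ17lx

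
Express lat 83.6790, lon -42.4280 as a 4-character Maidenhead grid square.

GR83

Add 180° to longitude and 90° to latitude: 137.57, 173.68.
Field: 137.57/20 → 6 → G, 173.68/10 → 17 → R; chars GR.
Square: 17.57/2 → 8, 3.68/1 → 3; chars 83.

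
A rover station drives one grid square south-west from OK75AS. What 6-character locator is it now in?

OK65xr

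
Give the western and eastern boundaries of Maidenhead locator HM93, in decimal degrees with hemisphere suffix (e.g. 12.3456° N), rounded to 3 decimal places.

22.000° W, 20.000° W

Field H=7, M=12: +7·20° lon, +12·10° lat → SW at lon -40°, lat 30°.
Square 9, 3: +9·2° lon, +3·1° lat → SW at lon -22°, lat 33°.
Cell spans 2° lon × 1° lat.
west 22.000° W, east 20.000° W.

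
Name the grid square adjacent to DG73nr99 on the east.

Longitude extended square 9; +1 → 10, wraps to 0, carry into subsquare.
Longitude subsquare n = 13; +1 → 14 = o.
The latitude characters are unchanged.

DG73or09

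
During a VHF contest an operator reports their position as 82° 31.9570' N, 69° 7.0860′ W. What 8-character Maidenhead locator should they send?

FR52km57

Offset from 180°W / 90°S: lon 110.88190°, lat 172.53262°.
Field: 110.88190/20 → 5 → F, 172.53262/10 → 17 → R; chars FR.
Square: 10.88190/2 → 5, 2.53262/1 → 2; chars 52.
Subsquare: 0.88190/0.0833333 → 10 → k, 0.53262/0.0416667 → 12 → m; chars km.
Extended square: 0.04857/0.00833333 → 5, 0.03262/0.00416667 → 7; chars 57.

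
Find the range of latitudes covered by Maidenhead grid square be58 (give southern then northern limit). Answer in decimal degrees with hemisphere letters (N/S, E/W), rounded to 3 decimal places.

42.000° S, 41.000° S

Field B=1, E=4: +1·20° lon, +4·10° lat → SW at lon -160°, lat -50°.
Square 5, 8: +5·2° lon, +8·1° lat → SW at lon -150°, lat -42°.
Cell spans 2° lon × 1° lat.
south 42.000° S, north 41.000° S.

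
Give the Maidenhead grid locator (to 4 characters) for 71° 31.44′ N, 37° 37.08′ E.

KQ81

Offset from 180°W / 90°S: lon 217.62°, lat 161.52°.
Field: lon ⌊217.62/20⌋ = 10 → K; lat ⌊161.52/10⌋ = 16 → Q.
Square: lon ⌊17.62/2⌋ = 8; lat ⌊1.52/1⌋ = 1.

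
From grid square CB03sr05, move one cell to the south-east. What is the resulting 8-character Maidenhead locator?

CB03sr14

Longitude extended square 0; +1 → 1.
Latitude extended square 5; −1 → 4.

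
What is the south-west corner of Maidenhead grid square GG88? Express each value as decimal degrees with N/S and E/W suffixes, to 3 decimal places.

22.000° S, 44.000° W

Field G=6, G=6: +6·20° lon, +6·10° lat → SW at lon -60°, lat -30°.
Square 8, 8: +8·2° lon, +8·1° lat → SW at lon -44°, lat -22°.
latitude 22.000° S, longitude 44.000° W.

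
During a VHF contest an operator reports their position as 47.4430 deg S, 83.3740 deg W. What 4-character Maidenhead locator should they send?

EE82

Add 180° to longitude and 90° to latitude: 96.63, 42.56.
Field: lon ⌊96.63/20⌋ = 4 → E; lat ⌊42.56/10⌋ = 4 → E.
Square: lon ⌊16.63/2⌋ = 8; lat ⌊2.56/1⌋ = 2.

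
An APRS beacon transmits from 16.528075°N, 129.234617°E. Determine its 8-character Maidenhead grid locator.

Shift to the Maidenhead origin (180°W, 90°S): lon 309.23462, lat 106.52808.
Field: lon ⌊309.23462/20⌋ = 15 → P; lat ⌊106.52808/10⌋ = 10 → K.
Square: lon ⌊9.23462/2⌋ = 4; lat ⌊6.52808/1⌋ = 6.
Subsquare: lon ⌊1.23462/0.0833333⌋ = 14 → o; lat ⌊0.52808/0.0416667⌋ = 12 → m.
Extended square: lon ⌊0.06795/0.00833333⌋ = 8; lat ⌊0.02808/0.00416667⌋ = 6.

PK46om86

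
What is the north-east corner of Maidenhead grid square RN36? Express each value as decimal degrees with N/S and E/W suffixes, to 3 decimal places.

47.000° N, 168.000° E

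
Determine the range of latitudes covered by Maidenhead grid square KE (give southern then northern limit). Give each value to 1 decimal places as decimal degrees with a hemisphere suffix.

50.0° S, 40.0° S

Field K=10, E=4: +10·20° lon, +4·10° lat → SW at lon 20°, lat -50°.
Cell spans 20° lon × 10° lat.
south 50.0° S, north 40.0° S.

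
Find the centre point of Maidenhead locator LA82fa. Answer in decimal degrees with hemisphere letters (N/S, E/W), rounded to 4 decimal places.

Field L=11, A=0: +11·20° lon, +0·10° lat → SW at lon 40°, lat -90°.
Square 8, 2: +8·2° lon, +2·1° lat → SW at lon 56°, lat -88°.
Subsquare f=5, a=0: +5·0.0833333° lon, +0·0.0416667° lat → SW at lon 56.4167°, lat -88°.
Cell spans 0.0833333° lon × 0.0416667° lat. Centre is SW corner plus half of each.
latitude 87.9792° S, longitude 56.4583° E.

87.9792° S, 56.4583° E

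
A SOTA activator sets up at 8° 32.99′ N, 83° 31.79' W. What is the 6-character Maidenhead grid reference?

Shift to the Maidenhead origin (180°W, 90°S): lon 96.4702, lat 98.5498.
Field: lon ⌊96.4702/20⌋ = 4 → E; lat ⌊98.5498/10⌋ = 9 → J.
Square: lon ⌊16.4702/2⌋ = 8; lat ⌊8.5498/1⌋ = 8.
Subsquare: lon ⌊0.4702/0.0833333⌋ = 5 → f; lat ⌊0.5498/0.0416667⌋ = 13 → n.

EJ88fn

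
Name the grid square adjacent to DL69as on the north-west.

Longitude subsquare a = 0; −1 → -1, wraps to 23 = x, carry into square.
Longitude square 6; −1 → 5.
Latitude subsquare s = 18; +1 → 19 = t.

DL59xt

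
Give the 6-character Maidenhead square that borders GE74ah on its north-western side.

GE64xi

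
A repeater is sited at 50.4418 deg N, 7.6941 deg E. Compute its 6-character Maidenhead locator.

Offset from 180°W / 90°S: lon 187.6941°, lat 140.4418°.
Field: lon ⌊187.6941/20⌋ = 9 → J; lat ⌊140.4418/10⌋ = 14 → O.
Square: lon ⌊7.6941/2⌋ = 3; lat ⌊0.4418/1⌋ = 0.
Subsquare: lon ⌊1.6941/0.0833333⌋ = 20 → u; lat ⌊0.4418/0.0416667⌋ = 10 → k.

JO30uk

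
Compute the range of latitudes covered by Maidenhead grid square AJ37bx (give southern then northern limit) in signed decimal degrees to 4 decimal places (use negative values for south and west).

Field A=0, J=9: +0·20° lon, +9·10° lat → SW at lon -180°, lat 0°.
Square 3, 7: +3·2° lon, +7·1° lat → SW at lon -174°, lat 7°.
Subsquare b=1, x=23: +1·0.0833333° lon, +23·0.0416667° lat → SW at lon -173.917°, lat 7.95833°.
Cell spans 0.0833333° lon × 0.0416667° lat.
south 7.9583, north 8.0000.

7.9583, 8.0000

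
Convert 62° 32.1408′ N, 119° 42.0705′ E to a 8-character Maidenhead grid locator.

Offset from 180°W / 90°S: lon 299.70118°, lat 152.53568°.
Field (20°×10°, letters A–R): lon ⌊299.70118/20⌋ = 14 → O; lat ⌊152.53568/10⌋ = 15 → P.
Square (2°×1°, digits 0–9): lon ⌊19.70118/2⌋ = 9; lat ⌊2.53568/1⌋ = 2.
Subsquare (5′×2.5′, letters a–x): lon ⌊1.70118/0.0833333⌋ = 20 → u; lat ⌊0.53568/0.0416667⌋ = 12 → m.
Extended square (30″×15″, digits 0–9): lon ⌊0.03451/0.00833333⌋ = 4; lat ⌊0.03568/0.00416667⌋ = 8.

OP92um48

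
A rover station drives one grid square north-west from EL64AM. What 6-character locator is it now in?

Longitude subsquare a = 0; −1 → -1, wraps to 23 = x, carry into square.
Longitude square 6; −1 → 5.
Latitude subsquare m = 12; +1 → 13 = n.

EL54xn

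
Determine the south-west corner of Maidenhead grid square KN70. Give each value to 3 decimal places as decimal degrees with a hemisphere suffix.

Field K=10, N=13: +10·20° lon, +13·10° lat → SW at lon 20°, lat 40°.
Square 7, 0: +7·2° lon, +0·1° lat → SW at lon 34°, lat 40°.
latitude 40.000° N, longitude 34.000° E.

40.000° N, 34.000° E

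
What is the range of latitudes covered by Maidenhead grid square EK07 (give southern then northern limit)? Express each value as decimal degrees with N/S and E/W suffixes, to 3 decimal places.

Field E=4, K=10: +4·20° lon, +10·10° lat → SW at lon -100°, lat 10°.
Square 0, 7: +0·2° lon, +7·1° lat → SW at lon -100°, lat 17°.
Cell spans 2° lon × 1° lat.
south 17.000° N, north 18.000° N.

17.000° N, 18.000° N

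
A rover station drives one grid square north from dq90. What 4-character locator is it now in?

DQ91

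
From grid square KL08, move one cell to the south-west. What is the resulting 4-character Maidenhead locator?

Longitude square 0; −1 → -1, wraps to 9, carry into field.
Longitude field K = 10; −1 → 9 = J.
Latitude square 8; −1 → 7.

JL97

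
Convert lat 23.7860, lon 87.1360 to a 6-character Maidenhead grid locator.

NL33ns

Offset from 180°W / 90°S: lon 267.1360°, lat 113.7860°.
Field: 267.1360/20 → 13 → N, 113.7860/10 → 11 → L; chars NL.
Square: 7.1360/2 → 3, 3.7860/1 → 3; chars 33.
Subsquare: 1.1360/0.0833333 → 13 → n, 0.7860/0.0416667 → 18 → s; chars ns.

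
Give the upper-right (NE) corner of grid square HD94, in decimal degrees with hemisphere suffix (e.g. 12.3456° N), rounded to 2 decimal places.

55.00° S, 20.00° W

Field H=7, D=3: +7·20° lon, +3·10° lat → SW at lon -40°, lat -60°.
Square 9, 4: +9·2° lon, +4·1° lat → SW at lon -22°, lat -56°.
Cell spans 2° lon × 1° lat. NE corner is SW corner plus one full cell.
latitude 55.00° S, longitude 20.00° W.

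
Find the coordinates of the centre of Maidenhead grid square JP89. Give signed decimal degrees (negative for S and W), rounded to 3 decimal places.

69.500, 17.000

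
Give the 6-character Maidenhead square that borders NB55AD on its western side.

NB45xd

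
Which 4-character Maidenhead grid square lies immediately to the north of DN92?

DN93

Latitude square 2; +1 → 3.
The longitude characters are unchanged.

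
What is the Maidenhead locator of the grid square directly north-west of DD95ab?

Longitude subsquare a = 0; −1 → -1, wraps to 23 = x, carry into square.
Longitude square 9; −1 → 8.
Latitude subsquare b = 1; +1 → 2 = c.

DD85xc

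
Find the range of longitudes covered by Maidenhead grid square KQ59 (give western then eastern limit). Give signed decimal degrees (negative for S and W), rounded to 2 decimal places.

30.00, 32.00

Field K=10, Q=16: +10·20° lon, +16·10° lat → SW at lon 20°, lat 70°.
Square 5, 9: +5·2° lon, +9·1° lat → SW at lon 30°, lat 79°.
Cell spans 2° lon × 1° lat.
west 30.00, east 32.00.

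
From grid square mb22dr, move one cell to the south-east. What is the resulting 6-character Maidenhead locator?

MB22eq

Longitude subsquare d = 3; +1 → 4 = e.
Latitude subsquare r = 17; −1 → 16 = q.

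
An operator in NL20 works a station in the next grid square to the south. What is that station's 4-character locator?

NK29

Latitude square 0; −1 → -1, wraps to 9, carry into field.
Latitude field L = 11; −1 → 10 = K.
The longitude characters are unchanged.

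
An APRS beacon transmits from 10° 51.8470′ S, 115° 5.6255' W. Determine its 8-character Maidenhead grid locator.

Offset from 180°W / 90°S: lon 64.90624°, lat 79.13588°.
Field (20°×10°, letters A–R): lon ⌊64.90624/20⌋ = 3 → D; lat ⌊79.13588/10⌋ = 7 → H.
Square (2°×1°, digits 0–9): lon ⌊4.90624/2⌋ = 2; lat ⌊9.13588/1⌋ = 9.
Subsquare (5′×2.5′, letters a–x): lon ⌊0.90624/0.0833333⌋ = 10 → k; lat ⌊0.13588/0.0416667⌋ = 3 → d.
Extended square (30″×15″, digits 0–9): lon ⌊0.07291/0.00833333⌋ = 8; lat ⌊0.01088/0.00416667⌋ = 2.

DH29kd82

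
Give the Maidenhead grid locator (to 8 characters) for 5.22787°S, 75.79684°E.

MI74vs55

Add 180° to longitude and 90° to latitude: 255.79684, 84.77213.
Field: lon ⌊255.79684/20⌋ = 12 → M; lat ⌊84.77213/10⌋ = 8 → I.
Square: lon ⌊15.79684/2⌋ = 7; lat ⌊4.77213/1⌋ = 4.
Subsquare: lon ⌊1.79684/0.0833333⌋ = 21 → v; lat ⌊0.77213/0.0416667⌋ = 18 → s.
Extended square: lon ⌊0.04684/0.00833333⌋ = 5; lat ⌊0.02213/0.00416667⌋ = 5.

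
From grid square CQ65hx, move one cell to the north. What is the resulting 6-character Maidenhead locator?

Latitude subsquare x = 23; +1 → 24, wraps to 0 = a, carry into square.
Latitude square 5; +1 → 6.
The longitude characters are unchanged.

CQ66ha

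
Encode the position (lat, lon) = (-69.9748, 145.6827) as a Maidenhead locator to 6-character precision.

QC20ua

Shift to the Maidenhead origin (180°W, 90°S): lon 325.6827, lat 20.0252.
Field (20°×10°, letters A–R): 325.6827/20 → 16 → Q, 20.0252/10 → 2 → C; chars QC.
Square (2°×1°, digits 0–9): 5.6827/2 → 2, 0.0252/1 → 0; chars 20.
Subsquare (5′×2.5′, letters a–x): 1.6827/0.0833333 → 20 → u, 0.0252/0.0416667 → 0 → a; chars ua.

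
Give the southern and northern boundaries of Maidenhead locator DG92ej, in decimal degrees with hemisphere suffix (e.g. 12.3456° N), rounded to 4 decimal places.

27.6250° S, 27.5833° S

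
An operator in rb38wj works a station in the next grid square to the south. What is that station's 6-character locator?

RB38wi

Latitude subsquare j = 9; −1 → 8 = i.
The longitude characters are unchanged.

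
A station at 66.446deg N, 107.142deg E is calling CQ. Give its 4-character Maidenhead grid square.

Offset from 180°W / 90°S: lon 287.14°, lat 156.45°.
Field: 287.14/20 → 14 → O, 156.45/10 → 15 → P; chars OP.
Square: 7.14/2 → 3, 6.45/1 → 6; chars 36.

OP36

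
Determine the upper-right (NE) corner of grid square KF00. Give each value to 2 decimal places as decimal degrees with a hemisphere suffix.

39.00° S, 22.00° E

Field K=10, F=5: +10·20° lon, +5·10° lat → SW at lon 20°, lat -40°.
Square 0, 0: +0·2° lon, +0·1° lat → SW at lon 20°, lat -40°.
Cell spans 2° lon × 1° lat. NE corner is SW corner plus one full cell.
latitude 39.00° S, longitude 22.00° E.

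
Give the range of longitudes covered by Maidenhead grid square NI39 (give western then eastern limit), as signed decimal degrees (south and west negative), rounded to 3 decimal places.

86.000, 88.000

Field N=13, I=8: +13·20° lon, +8·10° lat → SW at lon 80°, lat -10°.
Square 3, 9: +3·2° lon, +9·1° lat → SW at lon 86°, lat -1°.
Cell spans 2° lon × 1° lat.
west 86.000, east 88.000.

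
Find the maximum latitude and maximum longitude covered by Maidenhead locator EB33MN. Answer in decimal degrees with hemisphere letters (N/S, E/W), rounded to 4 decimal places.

Field E=4, B=1: +4·20° lon, +1·10° lat → SW at lon -100°, lat -80°.
Square 3, 3: +3·2° lon, +3·1° lat → SW at lon -94°, lat -77°.
Subsquare m=12, n=13: +12·0.0833333° lon, +13·0.0416667° lat → SW at lon -93°, lat -76.4583°.
Cell spans 0.0833333° lon × 0.0416667° lat. NE corner is SW corner plus one full cell.
latitude 76.4167° S, longitude 92.9167° W.

76.4167° S, 92.9167° W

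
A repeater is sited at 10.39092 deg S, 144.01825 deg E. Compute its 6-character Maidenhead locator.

QH29ao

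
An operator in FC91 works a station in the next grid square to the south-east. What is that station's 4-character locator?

Longitude square 9; +1 → 10, wraps to 0, carry into field.
Longitude field F = 5; +1 → 6 = G.
Latitude square 1; −1 → 0.

GC00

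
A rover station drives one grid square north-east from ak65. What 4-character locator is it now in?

Longitude square 6; +1 → 7.
Latitude square 5; +1 → 6.

AK76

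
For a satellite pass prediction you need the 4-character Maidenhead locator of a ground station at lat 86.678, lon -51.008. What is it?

Shift to the Maidenhead origin (180°W, 90°S): lon 128.99, lat 176.68.
Field: lon ⌊128.99/20⌋ = 6 → G; lat ⌊176.68/10⌋ = 17 → R.
Square: lon ⌊8.99/2⌋ = 4; lat ⌊6.68/1⌋ = 6.

GR46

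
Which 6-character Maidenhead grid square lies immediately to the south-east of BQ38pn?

Longitude subsquare p = 15; +1 → 16 = q.
Latitude subsquare n = 13; −1 → 12 = m.

BQ38qm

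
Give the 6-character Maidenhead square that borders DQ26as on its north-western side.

DQ16xt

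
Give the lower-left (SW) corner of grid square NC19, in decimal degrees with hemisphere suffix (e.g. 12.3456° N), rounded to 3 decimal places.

61.000° S, 82.000° E

Field N=13, C=2: +13·20° lon, +2·10° lat → SW at lon 80°, lat -70°.
Square 1, 9: +1·2° lon, +9·1° lat → SW at lon 82°, lat -61°.
latitude 61.000° S, longitude 82.000° E.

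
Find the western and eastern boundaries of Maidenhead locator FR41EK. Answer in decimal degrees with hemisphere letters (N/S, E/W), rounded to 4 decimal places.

71.6667° W, 71.5833° W

Field F=5, R=17: +5·20° lon, +17·10° lat → SW at lon -80°, lat 80°.
Square 4, 1: +4·2° lon, +1·1° lat → SW at lon -72°, lat 81°.
Subsquare e=4, k=10: +4·0.0833333° lon, +10·0.0416667° lat → SW at lon -71.6667°, lat 81.4167°.
Cell spans 0.0833333° lon × 0.0416667° lat.
west 71.6667° W, east 71.5833° W.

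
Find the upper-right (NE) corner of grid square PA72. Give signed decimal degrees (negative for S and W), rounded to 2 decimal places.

-87.00, 136.00

Field P=15, A=0: +15·20° lon, +0·10° lat → SW at lon 120°, lat -90°.
Square 7, 2: +7·2° lon, +2·1° lat → SW at lon 134°, lat -88°.
Cell spans 2° lon × 1° lat. NE corner is SW corner plus one full cell.
latitude -87.00, longitude 136.00.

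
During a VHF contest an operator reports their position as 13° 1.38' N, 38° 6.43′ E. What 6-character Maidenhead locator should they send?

KK93ba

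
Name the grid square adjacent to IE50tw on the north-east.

Longitude subsquare t = 19; +1 → 20 = u.
Latitude subsquare w = 22; +1 → 23 = x.

IE50ux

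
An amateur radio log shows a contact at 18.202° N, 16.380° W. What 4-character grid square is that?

Shift to the Maidenhead origin (180°W, 90°S): lon 163.62, lat 108.20.
Field: lon ⌊163.62/20⌋ = 8 → I; lat ⌊108.20/10⌋ = 10 → K.
Square: lon ⌊3.62/2⌋ = 1; lat ⌊8.20/1⌋ = 8.

IK18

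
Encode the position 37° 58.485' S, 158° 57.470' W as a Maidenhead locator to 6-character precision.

BF02ma

Offset from 180°W / 90°S: lon 21.0422°, lat 52.0252°.
Field: lon ⌊21.0422/20⌋ = 1 → B; lat ⌊52.0252/10⌋ = 5 → F.
Square: lon ⌊1.0422/2⌋ = 0; lat ⌊2.0252/1⌋ = 2.
Subsquare: lon ⌊1.0422/0.0833333⌋ = 12 → m; lat ⌊0.0252/0.0416667⌋ = 0 → a.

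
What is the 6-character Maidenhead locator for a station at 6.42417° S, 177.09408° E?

RI83nn

Offset from 180°W / 90°S: lon 357.0941°, lat 83.5758°.
Field (20°×10°, letters A–R): 357.0941/20 → 17 → R, 83.5758/10 → 8 → I; chars RI.
Square (2°×1°, digits 0–9): 17.0941/2 → 8, 3.5758/1 → 3; chars 83.
Subsquare (5′×2.5′, letters a–x): 1.0941/0.0833333 → 13 → n, 0.5758/0.0416667 → 13 → n; chars nn.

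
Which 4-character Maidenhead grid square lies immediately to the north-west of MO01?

LO92

Longitude square 0; −1 → -1, wraps to 9, carry into field.
Longitude field M = 12; −1 → 11 = L.
Latitude square 1; +1 → 2.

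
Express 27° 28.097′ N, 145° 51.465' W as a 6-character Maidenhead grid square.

Offset from 180°W / 90°S: lon 34.1422°, lat 117.4683°.
Field: lon ⌊34.1422/20⌋ = 1 → B; lat ⌊117.4683/10⌋ = 11 → L.
Square: lon ⌊14.1422/2⌋ = 7; lat ⌊7.4683/1⌋ = 7.
Subsquare: lon ⌊0.1422/0.0833333⌋ = 1 → b; lat ⌊0.4683/0.0416667⌋ = 11 → l.

BL77bl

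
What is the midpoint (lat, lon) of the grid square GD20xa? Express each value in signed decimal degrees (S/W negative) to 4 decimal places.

-59.9792, -54.0417

Field G=6, D=3: +6·20° lon, +3·10° lat → SW at lon -60°, lat -60°.
Square 2, 0: +2·2° lon, +0·1° lat → SW at lon -56°, lat -60°.
Subsquare x=23, a=0: +23·0.0833333° lon, +0·0.0416667° lat → SW at lon -54.0833°, lat -60°.
Cell spans 0.0833333° lon × 0.0416667° lat. Centre is SW corner plus half of each.
latitude -59.9792, longitude -54.0417.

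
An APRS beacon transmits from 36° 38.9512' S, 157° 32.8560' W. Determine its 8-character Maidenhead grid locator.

BF13fi44

Offset from 180°W / 90°S: lon 22.45240°, lat 53.35081°.
Field: lon ⌊22.45240/20⌋ = 1 → B; lat ⌊53.35081/10⌋ = 5 → F.
Square: lon ⌊2.45240/2⌋ = 1; lat ⌊3.35081/1⌋ = 3.
Subsquare: lon ⌊0.45240/0.0833333⌋ = 5 → f; lat ⌊0.35081/0.0416667⌋ = 8 → i.
Extended square: lon ⌊0.03573/0.00833333⌋ = 4; lat ⌊0.01748/0.00416667⌋ = 4.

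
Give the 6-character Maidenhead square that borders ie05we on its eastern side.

IE05xe

Longitude subsquare w = 22; +1 → 23 = x.
The latitude characters are unchanged.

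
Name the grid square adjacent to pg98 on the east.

Longitude square 9; +1 → 10, wraps to 0, carry into field.
Longitude field P = 15; +1 → 16 = Q.
The latitude characters are unchanged.

QG08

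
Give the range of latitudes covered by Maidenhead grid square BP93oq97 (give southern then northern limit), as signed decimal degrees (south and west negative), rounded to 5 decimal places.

Field B=1, P=15: +1·20° lon, +15·10° lat → SW at lon -160°, lat 60°.
Square 9, 3: +9·2° lon, +3·1° lat → SW at lon -142°, lat 63°.
Subsquare o=14, q=16: +14·0.0833333° lon, +16·0.0416667° lat → SW at lon -140.833°, lat 63.6667°.
Extended square 9, 7: +9·0.00833333° lon, +7·0.00416667° lat → SW at lon -140.758°, lat 63.6958°.
Cell spans 0.00833333° lon × 0.00416667° lat.
south 63.69583, north 63.70000.

63.69583, 63.70000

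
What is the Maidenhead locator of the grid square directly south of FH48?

Latitude square 8; −1 → 7.
The longitude characters are unchanged.

FH47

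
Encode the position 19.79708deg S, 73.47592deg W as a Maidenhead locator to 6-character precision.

Shift to the Maidenhead origin (180°W, 90°S): lon 106.5241, lat 70.2029.
Field: 106.5241/20 → 5 → F, 70.2029/10 → 7 → H; chars FH.
Square: 6.5241/2 → 3, 0.2029/1 → 0; chars 30.
Subsquare: 0.5241/0.0833333 → 6 → g, 0.2029/0.0416667 → 4 → e; chars ge.

FH30ge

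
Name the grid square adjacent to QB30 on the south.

QA39

Latitude square 0; −1 → -1, wraps to 9, carry into field.
Latitude field B = 1; −1 → 0 = A.
The longitude characters are unchanged.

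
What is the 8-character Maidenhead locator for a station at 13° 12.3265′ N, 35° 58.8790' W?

HK23ae29

Shift to the Maidenhead origin (180°W, 90°S): lon 144.01868, lat 103.20544.
Field (20°×10°, letters A–R): 144.01868/20 → 7 → H, 103.20544/10 → 10 → K; chars HK.
Square (2°×1°, digits 0–9): 4.01868/2 → 2, 3.20544/1 → 3; chars 23.
Subsquare (5′×2.5′, letters a–x): 0.01868/0.0833333 → 0 → a, 0.20544/0.0416667 → 4 → e; chars ae.
Extended square (30″×15″, digits 0–9): 0.01868/0.00833333 → 2, 0.03878/0.00416667 → 9; chars 29.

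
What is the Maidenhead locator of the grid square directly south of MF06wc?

MF06wb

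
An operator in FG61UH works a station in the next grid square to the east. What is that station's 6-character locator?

FG61vh

Longitude subsquare u = 20; +1 → 21 = v.
The latitude characters are unchanged.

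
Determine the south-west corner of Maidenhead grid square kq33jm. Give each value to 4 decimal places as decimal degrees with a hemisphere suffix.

73.5000° N, 26.7500° E

Field K=10, Q=16: +10·20° lon, +16·10° lat → SW at lon 20°, lat 70°.
Square 3, 3: +3·2° lon, +3·1° lat → SW at lon 26°, lat 73°.
Subsquare j=9, m=12: +9·0.0833333° lon, +12·0.0416667° lat → SW at lon 26.75°, lat 73.5°.
latitude 73.5000° N, longitude 26.7500° E.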